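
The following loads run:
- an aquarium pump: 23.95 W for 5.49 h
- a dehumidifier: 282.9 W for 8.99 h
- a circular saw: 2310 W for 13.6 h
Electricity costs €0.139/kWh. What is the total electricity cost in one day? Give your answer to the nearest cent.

€4.74

aquarium pump: 23.95 W × 5.49 h = 131 Wh = 0.1315 kWh
dehumidifier: 282.9 W × 8.99 h = 2,543 Wh = 2.543 kWh
circular saw: 2310 W × 13.6 h = 31,416 Wh = 31.42 kWh
Total energy = 0.1315 + 2.543 + 31.42 = 34.09 kWh
Cost = 34.09 kWh × €0.139 = €4.74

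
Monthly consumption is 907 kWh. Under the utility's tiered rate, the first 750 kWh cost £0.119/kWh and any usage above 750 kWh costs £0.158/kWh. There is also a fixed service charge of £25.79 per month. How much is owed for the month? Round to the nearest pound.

First 750 kWh × £0.119 = £89.25
Remaining 157 kWh × £0.158 = £24.81
Energy charge = £114.06; + service £25.79 = £139.85 ≈ £140

£140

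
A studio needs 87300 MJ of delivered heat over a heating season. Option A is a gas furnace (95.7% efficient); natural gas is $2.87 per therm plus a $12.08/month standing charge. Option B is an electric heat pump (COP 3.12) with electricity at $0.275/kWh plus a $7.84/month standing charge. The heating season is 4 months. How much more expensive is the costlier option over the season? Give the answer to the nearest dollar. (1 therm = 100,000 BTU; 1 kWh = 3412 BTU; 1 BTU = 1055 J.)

$361

Heat load = 87300 MJ = 87,300,000,000 J / 1055 = 82,748,815 BTU
Gas: input = 82,748,815 / 0.957 = 86,466,892 BTU = 864.7 therm → 864.7 × $2.87 = $2,481.60; + 4 × $12.08 standing = $2,529.92
Heat pump: 82,748,815 BTU / 3412 = 24,250 kWh heat; / 3.12 = 7,773 kWh in → × $0.275 = $2,137.62; + 4 × $7.84 standing = $2,168.98
Difference = |$2,529.92 − $2,168.98| = $360.94 ≈ $361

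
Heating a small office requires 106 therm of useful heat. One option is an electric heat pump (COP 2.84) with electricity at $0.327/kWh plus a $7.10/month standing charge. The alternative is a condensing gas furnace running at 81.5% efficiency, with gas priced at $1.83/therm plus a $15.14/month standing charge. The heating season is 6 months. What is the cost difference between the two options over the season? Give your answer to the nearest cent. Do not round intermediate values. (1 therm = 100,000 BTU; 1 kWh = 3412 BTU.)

Heat load = 106 therm × 100,000 = 10,600,000 BTU
Gas: input = 10,600,000 / 0.815 = 13,006,135 BTU = 130.1 therm → 130.1 × $1.83 = $238.01; + 6 × $15.14 standing = $328.85
Heat pump: 10,600,000 BTU / 3412 = 3,107 kWh heat; / 2.84 = 1,094 kWh in → × $0.327 = $357.71; + 6 × $7.10 standing = $400.31
Difference = |$328.85 − $400.31| = $71.45

$71.45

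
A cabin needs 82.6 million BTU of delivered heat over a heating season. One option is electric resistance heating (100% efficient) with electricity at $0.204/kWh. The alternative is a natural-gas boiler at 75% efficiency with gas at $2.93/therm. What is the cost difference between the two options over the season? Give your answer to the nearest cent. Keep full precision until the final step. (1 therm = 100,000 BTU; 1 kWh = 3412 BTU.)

Heat load = 82.6 × 10⁶ BTU = 82,600,000 BTU
Gas: input = 82,600,000 / 0.75 = 110,133,333 BTU = 1,101 therm → 1,101 × $2.93 = $3,226.91
Electric: 82,600,000 BTU / 3412 = 24,210 kWh → × $0.204 = $4,938.57
Difference = |$3,226.91 − $4,938.57| = $1,711.66

$1711.66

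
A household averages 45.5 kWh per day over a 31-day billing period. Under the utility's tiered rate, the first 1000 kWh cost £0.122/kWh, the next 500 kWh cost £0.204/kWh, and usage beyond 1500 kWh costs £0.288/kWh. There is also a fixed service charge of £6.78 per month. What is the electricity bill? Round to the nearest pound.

Usage = 45.5 kWh/day × 31 days = 1410.5 kWh
First 1000 kWh × £0.122 = £122.00
Next 410.5 kWh × £0.204 = £83.74
Remaining tier: 0 kWh (not reached)
Energy charge = £205.74; + service £6.78 = £212.52 ≈ £213

£213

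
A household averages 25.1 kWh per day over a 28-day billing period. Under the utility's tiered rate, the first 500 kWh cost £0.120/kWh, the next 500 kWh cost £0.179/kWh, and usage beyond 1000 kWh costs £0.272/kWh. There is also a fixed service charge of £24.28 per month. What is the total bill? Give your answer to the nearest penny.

Usage = 25.1 kWh/day × 28 days = 702.8 kWh
First 500 kWh × £0.120 = £60.00
Next 202.8 kWh × £0.179 = £36.30
Remaining tier: 0 kWh (not reached)
Energy charge = £96.30; + service £24.28 = £120.58

£120.58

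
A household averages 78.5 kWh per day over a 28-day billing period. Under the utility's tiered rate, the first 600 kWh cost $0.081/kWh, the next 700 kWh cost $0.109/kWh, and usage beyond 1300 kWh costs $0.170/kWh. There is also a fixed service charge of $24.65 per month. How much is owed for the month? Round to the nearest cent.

Usage = 78.5 kWh/day × 28 days = 2198 kWh
First 600 kWh × $0.081 = $48.60
Next 700 kWh × $0.109 = $76.30
Remaining 898 kWh × $0.170 = $152.66
Energy charge = $277.56; + service $24.65 = $302.21

$302.21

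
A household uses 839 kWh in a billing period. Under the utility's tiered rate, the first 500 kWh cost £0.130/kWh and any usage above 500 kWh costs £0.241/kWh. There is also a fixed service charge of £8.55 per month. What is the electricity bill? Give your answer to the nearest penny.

£155.25

First 500 kWh × £0.130 = £65.00
Remaining 339 kWh × £0.241 = £81.70
Energy charge = £146.70; + service £8.55 = £155.25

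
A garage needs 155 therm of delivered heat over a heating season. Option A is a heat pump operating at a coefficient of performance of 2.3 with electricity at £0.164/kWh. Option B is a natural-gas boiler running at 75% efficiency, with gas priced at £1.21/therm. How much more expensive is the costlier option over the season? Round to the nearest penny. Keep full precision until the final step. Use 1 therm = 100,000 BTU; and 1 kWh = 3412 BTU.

Heat load = 155 therm × 100,000 = 15,500,000 BTU
Gas: input = 15,500,000 / 0.75 = 20,666,667 BTU = 206.7 therm → 206.7 × £1.21 = £250.07
Heat pump: 15,500,000 BTU / 3412 = 4,543 kWh heat; / 2.3 = 1,975 kWh in → × £0.164 = £323.92
Difference = |£250.07 − £323.92| = £73.85

£73.85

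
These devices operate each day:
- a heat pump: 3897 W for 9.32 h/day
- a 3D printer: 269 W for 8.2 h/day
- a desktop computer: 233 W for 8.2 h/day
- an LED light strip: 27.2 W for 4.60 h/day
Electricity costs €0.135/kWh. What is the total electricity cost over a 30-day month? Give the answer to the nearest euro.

heat pump: 3897 W × 9.32 h × 30 d = 1,089,601 Wh = 1,090 kWh
3D printer: 269 W × 8.2 h × 30 d = 66,174 Wh = 66.17 kWh
desktop computer: 233 W × 8.2 h × 30 d = 57,318 Wh = 57.32 kWh
LED light strip: 27.2 W × 4.60 h × 30 d = 3,754 Wh = 3.754 kWh
Total energy = 1,090 + 66.17 + 57.32 + 3.754 = 1,217 kWh
Cost = 1,217 kWh × €0.135 = €164.27 ≈ €164

€164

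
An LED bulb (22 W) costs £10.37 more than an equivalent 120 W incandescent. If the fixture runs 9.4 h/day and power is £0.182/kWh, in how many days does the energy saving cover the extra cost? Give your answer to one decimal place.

Power saved = 120 − 22 = 98 W
Daily energy saved = 98 W × 9.4 h = 921.2 Wh = 0.9212 kWh
Daily savings = 0.9212 × £0.182 = £0.1677
Payback = £10.37 / £0.1677 per day = 61.85 days

61.9 days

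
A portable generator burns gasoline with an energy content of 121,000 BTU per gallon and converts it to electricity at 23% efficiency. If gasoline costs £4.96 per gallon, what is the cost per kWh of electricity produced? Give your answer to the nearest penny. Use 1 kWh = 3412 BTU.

Electrical output per gallon = 121,000 BTU × 0.23 / 3412 BTU/kWh = 8.157 kWh
Cost per kWh = £4.96 / 8.157 kWh = £0.608

£0.61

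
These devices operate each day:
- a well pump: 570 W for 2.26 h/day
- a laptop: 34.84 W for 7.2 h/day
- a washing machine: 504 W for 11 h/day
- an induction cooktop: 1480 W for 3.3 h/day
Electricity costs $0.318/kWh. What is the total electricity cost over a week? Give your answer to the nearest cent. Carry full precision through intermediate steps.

well pump: 570 W × 2.26 h × 7 d = 9,017 Wh = 9.017 kWh
laptop: 34.84 W × 7.2 h × 7 d = 1,756 Wh = 1.756 kWh
washing machine: 504 W × 11 h × 7 d = 38,808 Wh = 38.81 kWh
induction cooktop: 1480 W × 3.3 h × 7 d = 34,188 Wh = 34.19 kWh
Total energy = 9.017 + 1.756 + 38.81 + 34.19 = 83.77 kWh
Cost = 83.77 kWh × $0.318 = $26.64

$26.64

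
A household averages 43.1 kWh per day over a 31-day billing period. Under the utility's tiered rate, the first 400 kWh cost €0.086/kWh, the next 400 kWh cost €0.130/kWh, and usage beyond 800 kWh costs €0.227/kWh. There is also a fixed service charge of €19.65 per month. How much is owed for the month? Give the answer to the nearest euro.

Usage = 43.1 kWh/day × 31 days = 1336.1 kWh
First 400 kWh × €0.086 = €34.40
Next 400 kWh × €0.130 = €52.00
Remaining 536.1 kWh × €0.227 = €121.69
Energy charge = €208.09; + service €19.65 = €227.74 ≈ €228

€228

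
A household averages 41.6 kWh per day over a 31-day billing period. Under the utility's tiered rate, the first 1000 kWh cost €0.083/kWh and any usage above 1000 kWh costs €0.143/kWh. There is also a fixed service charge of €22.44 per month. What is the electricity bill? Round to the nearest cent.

€146.85

Usage = 41.6 kWh/day × 31 days = 1289.6 kWh
First 1000 kWh × €0.083 = €83.00
Remaining 289.6 kWh × €0.143 = €41.41
Energy charge = €124.41; + service €22.44 = €146.85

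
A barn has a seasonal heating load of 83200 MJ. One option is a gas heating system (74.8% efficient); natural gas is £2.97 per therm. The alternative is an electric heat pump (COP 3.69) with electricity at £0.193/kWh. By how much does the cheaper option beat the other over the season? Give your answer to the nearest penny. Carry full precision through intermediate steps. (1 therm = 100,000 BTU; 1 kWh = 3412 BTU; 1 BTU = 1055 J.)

Heat load = 83200 MJ = 83,200,000,000 J / 1055 = 78,862,559 BTU
Gas: input = 78,862,559 / 0.748 = 105,431,229 BTU = 1,054 therm → 1,054 × £2.97 = £3,131.31
Heat pump: 78,862,559 BTU / 3412 = 23,110 kWh heat; / 3.69 = 6,264 kWh in → × £0.193 = £1,208.91
Difference = |£3,131.31 − £1,208.91| = £1,922.40

£1922.40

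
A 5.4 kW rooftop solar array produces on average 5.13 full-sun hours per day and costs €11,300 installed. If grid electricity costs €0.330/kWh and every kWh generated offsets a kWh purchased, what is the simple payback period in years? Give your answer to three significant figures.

3.39 years

Daily generation = 5.4 kW × 5.13 h = 27.7 kWh
Annual generation = 27.7 × 365 = 10111 kWh
Annual savings = 10111 × €0.330 = €3,336.71
Payback = €11,300 / €3,336.71 = 3.39 years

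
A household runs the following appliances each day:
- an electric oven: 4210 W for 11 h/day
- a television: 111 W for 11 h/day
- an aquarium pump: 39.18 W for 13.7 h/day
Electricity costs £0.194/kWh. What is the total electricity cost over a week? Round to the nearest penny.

£65.28

electric oven: 4210 W × 11 h × 7 d = 324,170 Wh = 324.2 kWh
television: 111 W × 11 h × 7 d = 8,547 Wh = 8.547 kWh
aquarium pump: 39.18 W × 13.7 h × 7 d = 3,757 Wh = 3.757 kWh
Total energy = 324.2 + 8.547 + 3.757 = 336.5 kWh
Cost = 336.5 kWh × £0.194 = £65.28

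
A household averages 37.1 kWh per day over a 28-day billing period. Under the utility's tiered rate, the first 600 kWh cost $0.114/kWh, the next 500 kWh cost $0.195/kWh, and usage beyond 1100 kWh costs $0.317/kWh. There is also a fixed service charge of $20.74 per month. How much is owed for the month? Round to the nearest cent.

$174.71

Usage = 37.1 kWh/day × 28 days = 1038.8 kWh
First 600 kWh × $0.114 = $68.40
Next 438.8 kWh × $0.195 = $85.57
Remaining tier: 0 kWh (not reached)
Energy charge = $153.97; + service $20.74 = $174.71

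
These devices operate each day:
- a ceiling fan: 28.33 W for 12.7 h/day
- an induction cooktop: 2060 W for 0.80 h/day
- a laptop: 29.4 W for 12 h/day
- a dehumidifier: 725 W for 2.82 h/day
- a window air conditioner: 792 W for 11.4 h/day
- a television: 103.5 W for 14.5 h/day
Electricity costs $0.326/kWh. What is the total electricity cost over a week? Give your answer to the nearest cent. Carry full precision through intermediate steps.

$34.08

ceiling fan: 28.33 W × 12.7 h × 7 d = 2,519 Wh = 2.519 kWh
induction cooktop: 2060 W × 0.80 h × 7 d = 11,536 Wh = 11.54 kWh
laptop: 29.4 W × 12 h × 7 d = 2,470 Wh = 2.47 kWh
dehumidifier: 725 W × 2.82 h × 7 d = 14,311 Wh = 14.31 kWh
window air conditioner: 792 W × 11.4 h × 7 d = 63,202 Wh = 63.2 kWh
television: 103.5 W × 14.5 h × 7 d = 10,505 Wh = 10.51 kWh
Total energy = 2.519 + 11.54 + 2.47 + 14.31 + 63.2 + 10.51 = 104.5 kWh
Cost = 104.5 kWh × $0.326 = $34.08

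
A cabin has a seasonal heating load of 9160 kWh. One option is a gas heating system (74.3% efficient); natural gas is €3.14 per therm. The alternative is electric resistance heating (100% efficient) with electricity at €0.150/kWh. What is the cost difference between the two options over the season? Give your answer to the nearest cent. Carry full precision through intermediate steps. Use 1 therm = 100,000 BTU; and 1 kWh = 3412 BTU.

€53.17

Heat load = 9160 kWh × 3412 = 31,253,920 BTU
Gas: input = 31,253,920 / 0.743 = 42,064,495 BTU = 420.6 therm → 420.6 × €3.14 = €1,320.83
Electric: 31,253,920 BTU / 3412 = 9,160 kWh → × €0.150 = €1,374.00
Difference = |€1,320.83 − €1,374.00| = €53.17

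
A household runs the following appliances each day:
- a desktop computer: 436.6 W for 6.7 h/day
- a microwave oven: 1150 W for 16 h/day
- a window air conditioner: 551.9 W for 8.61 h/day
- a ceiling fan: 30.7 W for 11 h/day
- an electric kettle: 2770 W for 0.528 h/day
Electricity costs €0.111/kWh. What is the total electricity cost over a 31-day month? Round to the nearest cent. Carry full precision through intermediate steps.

desktop computer: 436.6 W × 6.7 h × 31 d = 90,682 Wh = 90.68 kWh
microwave oven: 1150 W × 16 h × 31 d = 570,400 Wh = 570.4 kWh
window air conditioner: 551.9 W × 8.61 h × 31 d = 147,308 Wh = 147.3 kWh
ceiling fan: 30.7 W × 11 h × 31 d = 10,469 Wh = 10.47 kWh
electric kettle: 2770 W × 0.528 h × 31 d = 45,339 Wh = 45.34 kWh
Total energy = 90.68 + 570.4 + 147.3 + 10.47 + 45.34 = 864.2 kWh
Cost = 864.2 kWh × €0.111 = €95.93

€95.93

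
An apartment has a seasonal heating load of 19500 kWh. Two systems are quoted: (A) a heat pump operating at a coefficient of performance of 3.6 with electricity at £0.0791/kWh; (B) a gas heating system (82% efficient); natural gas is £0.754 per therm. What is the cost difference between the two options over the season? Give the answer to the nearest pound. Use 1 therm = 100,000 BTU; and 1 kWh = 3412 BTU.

£183

Heat load = 19500 kWh × 3412 = 66,534,000 BTU
Gas: input = 66,534,000 / 0.820 = 81,139,024 BTU = 811.4 therm → 811.4 × £0.754 = £611.79
Heat pump: 66,534,000 BTU / 3412 = 19,500 kWh heat; / 3.6 = 5,417 kWh in → × £0.0791 = £428.46
Difference = |£611.79 − £428.46| = £183.33 ≈ £183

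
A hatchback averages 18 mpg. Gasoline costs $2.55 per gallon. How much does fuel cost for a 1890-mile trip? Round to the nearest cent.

$267.75

Fuel = 1890 mi / 18 mpg = 105 gal
Cost = 105 gal × $2.55/gal = $267.75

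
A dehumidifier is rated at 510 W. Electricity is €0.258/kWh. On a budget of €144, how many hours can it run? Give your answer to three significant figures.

1090 h

Energy budget = €144 / €0.258 per kWh = 558.1 kWh = 558,140 Wh
Runtime = 558,140 Wh / 510 W = 1,094 h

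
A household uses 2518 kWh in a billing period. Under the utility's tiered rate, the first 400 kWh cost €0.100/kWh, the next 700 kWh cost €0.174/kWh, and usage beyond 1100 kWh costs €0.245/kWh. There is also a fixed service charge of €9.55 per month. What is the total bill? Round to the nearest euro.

First 400 kWh × €0.100 = €40.00
Next 700 kWh × €0.174 = €121.80
Remaining 1418 kWh × €0.245 = €347.41
Energy charge = €509.21; + service €9.55 = €518.76 ≈ €519

€519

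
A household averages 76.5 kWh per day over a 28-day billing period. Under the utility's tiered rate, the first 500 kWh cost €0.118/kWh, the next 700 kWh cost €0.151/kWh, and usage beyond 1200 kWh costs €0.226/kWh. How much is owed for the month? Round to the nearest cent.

Usage = 76.5 kWh/day × 28 days = 2142 kWh
First 500 kWh × €0.118 = €59.00
Next 700 kWh × €0.151 = €105.70
Remaining 942 kWh × €0.226 = €212.89
Total = €377.59

€377.59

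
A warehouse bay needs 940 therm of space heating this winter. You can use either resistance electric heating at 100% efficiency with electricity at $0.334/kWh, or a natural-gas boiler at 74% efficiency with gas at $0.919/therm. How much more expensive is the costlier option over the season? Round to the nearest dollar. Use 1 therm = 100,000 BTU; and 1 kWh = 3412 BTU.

$8034

Heat load = 940 therm × 100,000 = 94,000,000 BTU
Gas: input = 94,000,000 / 0.74 = 127,027,027 BTU = 1,270 therm → 1,270 × $0.919 = $1,167.38
Electric: 94,000,000 BTU / 3412 = 27,550 kWh → × $0.334 = $9,201.64
Difference = |$1,167.38 − $9,201.64| = $8,034.26 ≈ $8034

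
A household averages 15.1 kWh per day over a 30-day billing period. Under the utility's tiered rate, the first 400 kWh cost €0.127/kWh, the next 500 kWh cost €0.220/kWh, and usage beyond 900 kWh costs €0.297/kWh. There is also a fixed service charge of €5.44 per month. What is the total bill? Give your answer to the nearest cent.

€67.90

Usage = 15.1 kWh/day × 30 days = 453 kWh
First 400 kWh × €0.127 = €50.80
Next 53 kWh × €0.220 = €11.66
Remaining tier: 0 kWh (not reached)
Energy charge = €62.46; + service €5.44 = €67.90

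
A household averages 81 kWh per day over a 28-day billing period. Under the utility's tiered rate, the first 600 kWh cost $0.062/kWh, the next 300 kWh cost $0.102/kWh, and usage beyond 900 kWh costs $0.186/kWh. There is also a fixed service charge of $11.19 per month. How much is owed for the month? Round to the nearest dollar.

Usage = 81 kWh/day × 28 days = 2268 kWh
First 600 kWh × $0.062 = $37.20
Next 300 kWh × $0.102 = $30.60
Remaining 1368 kWh × $0.186 = $254.45
Energy charge = $322.25; + service $11.19 = $333.44 ≈ $333

$333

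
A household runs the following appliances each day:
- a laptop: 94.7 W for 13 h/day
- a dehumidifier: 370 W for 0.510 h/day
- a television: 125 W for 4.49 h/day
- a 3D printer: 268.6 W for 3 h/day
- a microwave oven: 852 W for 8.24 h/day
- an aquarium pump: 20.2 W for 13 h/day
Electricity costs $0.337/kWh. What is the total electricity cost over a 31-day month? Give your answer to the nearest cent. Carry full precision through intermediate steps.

laptop: 94.7 W × 13 h × 31 d = 38,164 Wh = 38.16 kWh
dehumidifier: 370 W × 0.510 h × 31 d = 5,850 Wh = 5.85 kWh
television: 125 W × 4.49 h × 31 d = 17,399 Wh = 17.4 kWh
3D printer: 268.6 W × 3 h × 31 d = 24,980 Wh = 24.98 kWh
microwave oven: 852 W × 8.24 h × 31 d = 217,635 Wh = 217.6 kWh
aquarium pump: 20.2 W × 13 h × 31 d = 8,141 Wh = 8.141 kWh
Total energy = 38.16 + 5.85 + 17.4 + 24.98 + 217.6 + 8.141 = 312.2 kWh
Cost = 312.2 kWh × $0.337 = $105.20

$105.20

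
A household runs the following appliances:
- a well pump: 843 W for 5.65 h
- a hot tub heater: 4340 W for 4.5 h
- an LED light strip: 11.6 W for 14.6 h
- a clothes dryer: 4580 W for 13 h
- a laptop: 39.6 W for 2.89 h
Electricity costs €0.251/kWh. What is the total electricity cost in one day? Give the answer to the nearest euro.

well pump: 843 W × 5.65 h = 4,763 Wh = 4.763 kWh
hot tub heater: 4340 W × 4.5 h = 19,530 Wh = 19.53 kWh
LED light strip: 11.6 W × 14.6 h = 169 Wh = 0.1694 kWh
clothes dryer: 4580 W × 13 h = 59,540 Wh = 59.54 kWh
laptop: 39.6 W × 2.89 h = 114 Wh = 0.1144 kWh
Total energy = 4.763 + 19.53 + 0.1694 + 59.54 + 0.1144 = 84.12 kWh
Cost = 84.12 kWh × €0.251 = €21.11 ≈ €21

€21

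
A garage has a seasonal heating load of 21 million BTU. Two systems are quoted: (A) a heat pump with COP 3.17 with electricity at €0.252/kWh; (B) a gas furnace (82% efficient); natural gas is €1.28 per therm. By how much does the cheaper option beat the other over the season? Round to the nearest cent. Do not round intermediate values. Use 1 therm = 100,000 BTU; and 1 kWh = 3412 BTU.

€161.47

Heat load = 21 × 10⁶ BTU = 21,000,000 BTU
Gas: input = 21,000,000 / 0.82 = 25,609,756 BTU = 256.1 therm → 256.1 × €1.28 = €327.80
Heat pump: 21,000,000 BTU / 3412 = 6,155 kWh heat; / 3.17 = 1,942 kWh in → × €0.252 = €489.27
Difference = |€327.80 − €489.27| = €161.47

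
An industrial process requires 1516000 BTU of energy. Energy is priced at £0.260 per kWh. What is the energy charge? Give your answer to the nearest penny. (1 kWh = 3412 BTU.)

£115.52

1516000 BTU × (0.00029308 kWh/BTU) = 444.3 kWh
Cost = 444.3 kWh × £0.260/kWh = £115.52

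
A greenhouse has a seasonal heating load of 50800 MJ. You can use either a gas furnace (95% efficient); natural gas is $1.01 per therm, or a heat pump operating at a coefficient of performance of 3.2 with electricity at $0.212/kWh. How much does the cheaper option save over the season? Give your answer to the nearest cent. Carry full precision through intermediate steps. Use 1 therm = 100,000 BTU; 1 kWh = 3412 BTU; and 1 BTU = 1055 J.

Heat load = 50800 MJ = 50,800,000,000 J / 1055 = 48,151,659 BTU
Gas: input = 48,151,659 / 0.95 = 50,685,957 BTU = 506.9 therm → 506.9 × $1.01 = $511.93
Heat pump: 48,151,659 BTU / 3412 = 14,110 kWh heat; / 3.2 = 4,410 kWh in → × $0.212 = $934.95
Difference = |$511.93 − $934.95| = $423.02

$423.02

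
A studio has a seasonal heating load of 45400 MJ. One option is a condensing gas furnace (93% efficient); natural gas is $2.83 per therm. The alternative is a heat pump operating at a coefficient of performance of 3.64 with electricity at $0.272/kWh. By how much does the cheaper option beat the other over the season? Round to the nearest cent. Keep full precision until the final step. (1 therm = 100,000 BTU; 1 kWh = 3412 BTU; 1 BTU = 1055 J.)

Heat load = 45400 MJ = 45,400,000,000 J / 1055 = 43,033,175 BTU
Gas: input = 43,033,175 / 0.93 = 46,272,232 BTU = 462.7 therm → 462.7 × $2.83 = $1,309.50
Heat pump: 43,033,175 BTU / 3412 = 12,610 kWh heat; / 3.64 = 3,465 kWh in → × $0.272 = $942.46
Difference = |$1,309.50 − $942.46| = $367.05

$367.05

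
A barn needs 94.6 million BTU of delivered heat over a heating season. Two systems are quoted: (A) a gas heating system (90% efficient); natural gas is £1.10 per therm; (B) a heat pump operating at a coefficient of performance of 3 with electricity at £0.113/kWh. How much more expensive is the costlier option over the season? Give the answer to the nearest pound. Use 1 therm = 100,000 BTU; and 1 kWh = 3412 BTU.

Heat load = 94.6 × 10⁶ BTU = 94,600,000 BTU
Gas: input = 94,600,000 / 0.90 = 105,111,111 BTU = 1,051 therm → 1,051 × £1.10 = £1,156.22
Heat pump: 94,600,000 BTU / 3412 = 27,730 kWh heat; / 3 = 9,242 kWh in → × £0.113 = £1,044.33
Difference = |£1,156.22 − £1,044.33| = £111.89 ≈ £112

£112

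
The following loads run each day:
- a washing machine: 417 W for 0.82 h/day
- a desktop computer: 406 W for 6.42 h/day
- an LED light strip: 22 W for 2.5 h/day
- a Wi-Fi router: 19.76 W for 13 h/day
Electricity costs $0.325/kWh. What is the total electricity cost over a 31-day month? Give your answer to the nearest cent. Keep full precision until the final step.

washing machine: 417 W × 0.82 h × 31 d = 10,600 Wh = 10.6 kWh
desktop computer: 406 W × 6.42 h × 31 d = 80,802 Wh = 80.8 kWh
LED light strip: 22 W × 2.5 h × 31 d = 1,705 Wh = 1.705 kWh
Wi-Fi router: 19.76 W × 13 h × 31 d = 7,963 Wh = 7.963 kWh
Total energy = 10.6 + 80.8 + 1.705 + 7.963 = 101.1 kWh
Cost = 101.1 kWh × $0.325 = $32.85

$32.85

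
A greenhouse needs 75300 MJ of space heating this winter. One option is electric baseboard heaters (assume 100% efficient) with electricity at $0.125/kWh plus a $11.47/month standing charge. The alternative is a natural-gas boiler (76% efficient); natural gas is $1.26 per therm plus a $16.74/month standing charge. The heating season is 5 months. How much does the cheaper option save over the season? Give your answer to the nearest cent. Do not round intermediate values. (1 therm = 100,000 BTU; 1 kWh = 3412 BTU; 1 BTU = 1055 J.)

Heat load = 75300 MJ = 75,300,000,000 J / 1055 = 71,374,408 BTU
Gas: input = 71,374,408 / 0.76 = 93,913,694 BTU = 939.1 therm → 939.1 × $1.26 = $1,183.31; + 5 × $16.74 standing = $1,267.01
Electric: 71,374,408 BTU / 3412 = 20,920 kWh → × $0.125 = $2,614.83; + 5 × $11.47 standing = $2,672.18
Difference = |$1,267.01 − $2,672.18| = $1,405.17

$1405.17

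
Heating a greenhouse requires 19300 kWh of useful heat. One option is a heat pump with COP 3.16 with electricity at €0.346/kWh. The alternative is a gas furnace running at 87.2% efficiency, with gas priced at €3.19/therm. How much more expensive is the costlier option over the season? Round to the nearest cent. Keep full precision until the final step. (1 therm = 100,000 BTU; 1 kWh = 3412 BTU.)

€295.79

Heat load = 19300 kWh × 3412 = 65,851,600 BTU
Gas: input = 65,851,600 / 0.872 = 75,517,890 BTU = 755.2 therm → 755.2 × €3.19 = €2,409.02
Heat pump: 65,851,600 BTU / 3412 = 19,300 kWh heat; / 3.16 = 6,108 kWh in → × €0.346 = €2,113.23
Difference = |€2,409.02 − €2,113.23| = €295.79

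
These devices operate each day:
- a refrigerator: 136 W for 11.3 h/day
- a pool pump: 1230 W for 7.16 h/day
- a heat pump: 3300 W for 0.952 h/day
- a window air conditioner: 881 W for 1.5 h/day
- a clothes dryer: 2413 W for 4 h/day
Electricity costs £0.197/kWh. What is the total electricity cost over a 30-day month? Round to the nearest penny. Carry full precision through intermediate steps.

refrigerator: 136 W × 11.3 h × 30 d = 46,104 Wh = 46.1 kWh
pool pump: 1230 W × 7.16 h × 30 d = 264,204 Wh = 264.2 kWh
heat pump: 3300 W × 0.952 h × 30 d = 94,248 Wh = 94.25 kWh
window air conditioner: 881 W × 1.5 h × 30 d = 39,645 Wh = 39.65 kWh
clothes dryer: 2413 W × 4 h × 30 d = 289,560 Wh = 289.6 kWh
Total energy = 46.1 + 264.2 + 94.25 + 39.65 + 289.6 = 733.8 kWh
Cost = 733.8 kWh × £0.197 = £144.55

£144.55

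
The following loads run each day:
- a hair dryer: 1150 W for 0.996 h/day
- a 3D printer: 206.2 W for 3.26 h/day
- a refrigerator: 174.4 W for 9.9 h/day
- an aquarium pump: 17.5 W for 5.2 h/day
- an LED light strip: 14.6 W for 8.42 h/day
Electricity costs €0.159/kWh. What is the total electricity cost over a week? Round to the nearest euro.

€4

hair dryer: 1150 W × 0.996 h × 7 d = 8,018 Wh = 8.018 kWh
3D printer: 206.2 W × 3.26 h × 7 d = 4,705 Wh = 4.705 kWh
refrigerator: 174.4 W × 9.9 h × 7 d = 12,086 Wh = 12.09 kWh
aquarium pump: 17.5 W × 5.2 h × 7 d = 637 Wh = 0.637 kWh
LED light strip: 14.6 W × 8.42 h × 7 d = 861 Wh = 0.8605 kWh
Total energy = 8.018 + 4.705 + 12.09 + 0.637 + 0.8605 = 26.31 kWh
Cost = 26.31 kWh × €0.159 = €4.18 ≈ €4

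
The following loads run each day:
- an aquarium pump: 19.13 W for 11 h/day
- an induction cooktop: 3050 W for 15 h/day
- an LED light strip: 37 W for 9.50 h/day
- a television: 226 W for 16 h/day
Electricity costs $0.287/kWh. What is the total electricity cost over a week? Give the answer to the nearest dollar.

aquarium pump: 19.13 W × 11 h × 7 d = 1,473 Wh = 1.473 kWh
induction cooktop: 3050 W × 15 h × 7 d = 320,250 Wh = 320.2 kWh
LED light strip: 37 W × 9.50 h × 7 d = 2,460 Wh = 2.461 kWh
television: 226 W × 16 h × 7 d = 25,312 Wh = 25.31 kWh
Total energy = 1.473 + 320.2 + 2.461 + 25.31 = 349.5 kWh
Cost = 349.5 kWh × $0.287 = $100.31 ≈ $100

$100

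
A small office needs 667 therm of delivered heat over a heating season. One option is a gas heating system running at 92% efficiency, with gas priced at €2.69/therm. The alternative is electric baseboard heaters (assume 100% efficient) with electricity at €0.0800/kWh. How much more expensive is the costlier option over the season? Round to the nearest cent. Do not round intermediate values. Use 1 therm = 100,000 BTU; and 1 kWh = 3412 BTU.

€386.36

Heat load = 667 therm × 100,000 = 66,700,000 BTU
Gas: input = 66,700,000 / 0.92 = 72,500,000 BTU = 725 therm → 725 × €2.69 = €1,950.25
Electric: 66,700,000 BTU / 3412 = 19,550 kWh → × €0.0800 = €1,563.89
Difference = |€1,950.25 − €1,563.89| = €386.36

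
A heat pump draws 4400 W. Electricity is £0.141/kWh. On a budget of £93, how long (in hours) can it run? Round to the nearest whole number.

Energy budget = £93 / £0.141 per kWh = 659.6 kWh = 659,574 Wh
Runtime = 659,574 Wh / 4400 W = 149.9 h

150 h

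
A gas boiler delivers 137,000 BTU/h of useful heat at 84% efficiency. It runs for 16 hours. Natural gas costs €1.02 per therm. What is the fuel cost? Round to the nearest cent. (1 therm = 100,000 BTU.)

Heat delivered = 137,000 BTU/h × 16 h = 2,192,000 BTU
Gas input = 2,192,000 / 0.84 = 2,609,524 BTU
= 2,609,524 / 100,000 = 26.1 therm
Cost = 26.1 × €1.02/therm = €26.62

€26.62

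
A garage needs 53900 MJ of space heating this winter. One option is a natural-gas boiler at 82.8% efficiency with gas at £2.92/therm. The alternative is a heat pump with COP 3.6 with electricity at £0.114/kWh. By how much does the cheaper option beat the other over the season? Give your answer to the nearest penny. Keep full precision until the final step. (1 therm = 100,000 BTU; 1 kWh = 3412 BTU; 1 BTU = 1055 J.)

£1327.56

Heat load = 53900 MJ = 53,900,000,000 J / 1055 = 51,090,047 BTU
Gas: input = 51,090,047 / 0.828 = 61,702,956 BTU = 617 therm → 617 × £2.92 = £1,801.73
Heat pump: 51,090,047 BTU / 3412 = 14,970 kWh heat; / 3.6 = 4,159 kWh in → × £0.114 = £474.17
Difference = |£1,801.73 − £474.17| = £1,327.56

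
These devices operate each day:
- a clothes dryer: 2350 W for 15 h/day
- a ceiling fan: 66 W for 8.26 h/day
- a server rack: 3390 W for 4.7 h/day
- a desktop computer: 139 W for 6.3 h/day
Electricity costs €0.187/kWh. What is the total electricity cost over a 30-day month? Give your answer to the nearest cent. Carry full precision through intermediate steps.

clothes dryer: 2350 W × 15 h × 30 d = 1,057,500 Wh = 1,058 kWh
ceiling fan: 66 W × 8.26 h × 30 d = 16,355 Wh = 16.35 kWh
server rack: 3390 W × 4.7 h × 30 d = 477,990 Wh = 478 kWh
desktop computer: 139 W × 6.3 h × 30 d = 26,271 Wh = 26.27 kWh
Total energy = 1,058 + 16.35 + 478 + 26.27 = 1,578 kWh
Cost = 1,578 kWh × €0.187 = €295.11

€295.11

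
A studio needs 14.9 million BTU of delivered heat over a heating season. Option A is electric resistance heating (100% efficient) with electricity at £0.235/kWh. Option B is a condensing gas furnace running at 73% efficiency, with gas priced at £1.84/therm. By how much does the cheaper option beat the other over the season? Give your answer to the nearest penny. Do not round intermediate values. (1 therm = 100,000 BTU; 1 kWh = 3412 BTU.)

£650.67

Heat load = 14.9 × 10⁶ BTU = 14,900,000 BTU
Gas: input = 14,900,000 / 0.73 = 20,410,959 BTU = 204.1 therm → 204.1 × £1.84 = £375.56
Electric: 14,900,000 BTU / 3412 = 4,367 kWh → × £0.235 = £1,026.23
Difference = |£375.56 − £1,026.23| = £650.67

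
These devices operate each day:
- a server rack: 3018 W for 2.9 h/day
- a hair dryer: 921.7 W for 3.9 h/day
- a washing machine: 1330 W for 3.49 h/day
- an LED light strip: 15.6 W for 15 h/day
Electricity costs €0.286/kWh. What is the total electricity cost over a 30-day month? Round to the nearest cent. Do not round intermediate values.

server rack: 3018 W × 2.9 h × 30 d = 262,566 Wh = 262.6 kWh
hair dryer: 921.7 W × 3.9 h × 30 d = 107,839 Wh = 107.8 kWh
washing machine: 1330 W × 3.49 h × 30 d = 139,251 Wh = 139.3 kWh
LED light strip: 15.6 W × 15 h × 30 d = 7,020 Wh = 7.02 kWh
Total energy = 262.6 + 107.8 + 139.3 + 7.02 = 516.7 kWh
Cost = 516.7 kWh × €0.286 = €147.77

€147.77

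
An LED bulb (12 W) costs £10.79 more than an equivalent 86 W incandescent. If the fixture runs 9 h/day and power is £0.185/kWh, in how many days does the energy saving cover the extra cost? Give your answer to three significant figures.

87.6 days

Power saved = 86 − 12 = 74 W
Daily energy saved = 74 W × 9 h = 666 Wh = 0.666 kWh
Daily savings = 0.666 × £0.185 = £0.1232
Payback = £10.79 / £0.1232 per day = 87.57 days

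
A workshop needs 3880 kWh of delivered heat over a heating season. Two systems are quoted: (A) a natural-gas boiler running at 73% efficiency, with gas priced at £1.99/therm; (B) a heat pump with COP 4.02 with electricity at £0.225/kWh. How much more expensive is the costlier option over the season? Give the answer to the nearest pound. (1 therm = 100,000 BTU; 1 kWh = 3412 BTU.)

£144

Heat load = 3880 kWh × 3412 = 13,238,560 BTU
Gas: input = 13,238,560 / 0.73 = 18,135,014 BTU = 181.4 therm → 181.4 × £1.99 = £360.89
Heat pump: 13,238,560 BTU / 3412 = 3,880 kWh heat; / 4.02 = 965.2 kWh in → × £0.225 = £217.16
Difference = |£360.89 − £217.16| = £143.72 ≈ £144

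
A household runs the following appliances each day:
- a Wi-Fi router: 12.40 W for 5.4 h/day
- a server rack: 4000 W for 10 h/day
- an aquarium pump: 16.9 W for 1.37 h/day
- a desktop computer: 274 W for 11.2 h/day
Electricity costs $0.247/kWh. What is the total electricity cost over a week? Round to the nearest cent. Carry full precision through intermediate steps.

Wi-Fi router: 12.40 W × 5.4 h × 7 d = 469 Wh = 0.4687 kWh
server rack: 4000 W × 10 h × 7 d = 280,000 Wh = 280 kWh
aquarium pump: 16.9 W × 1.37 h × 7 d = 162 Wh = 0.1621 kWh
desktop computer: 274 W × 11.2 h × 7 d = 21,482 Wh = 21.48 kWh
Total energy = 0.4687 + 280 + 0.1621 + 21.48 = 302.1 kWh
Cost = 302.1 kWh × $0.247 = $74.62

$74.62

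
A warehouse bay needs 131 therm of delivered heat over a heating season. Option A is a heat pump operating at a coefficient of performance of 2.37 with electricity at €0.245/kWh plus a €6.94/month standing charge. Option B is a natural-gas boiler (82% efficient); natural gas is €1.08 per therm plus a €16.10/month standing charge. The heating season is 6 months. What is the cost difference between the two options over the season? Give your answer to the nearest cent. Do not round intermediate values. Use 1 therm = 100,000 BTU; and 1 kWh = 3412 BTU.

€169.40

Heat load = 131 therm × 100,000 = 13,100,000 BTU
Gas: input = 13,100,000 / 0.82 = 15,975,610 BTU = 159.8 therm → 159.8 × €1.08 = €172.54; + 6 × €16.10 standing = €269.14
Heat pump: 13,100,000 BTU / 3412 = 3,839 kWh heat; / 2.37 = 1,620 kWh in → × €0.245 = €396.90; + 6 × €6.94 standing = €438.54
Difference = |€269.14 − €438.54| = €169.40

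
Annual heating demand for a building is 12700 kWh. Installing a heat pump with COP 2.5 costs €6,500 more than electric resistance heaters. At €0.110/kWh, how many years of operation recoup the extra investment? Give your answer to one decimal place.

Resistance: 12700 kWh × €0.110 = €1,397.00/yr
Heat pump: 12700 / 2.5 = 5080 kWh in → × €0.110 = €558.80/yr
Annual savings = €838.20
Payback = €6,500 / €838.20 = 7.75 years

7.8 years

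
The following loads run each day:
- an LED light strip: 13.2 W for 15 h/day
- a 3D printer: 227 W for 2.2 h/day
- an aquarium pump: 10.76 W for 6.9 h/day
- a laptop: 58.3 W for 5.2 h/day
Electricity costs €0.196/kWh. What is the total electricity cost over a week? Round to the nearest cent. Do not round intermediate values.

LED light strip: 13.2 W × 15 h × 7 d = 1,386 Wh = 1.386 kWh
3D printer: 227 W × 2.2 h × 7 d = 3,496 Wh = 3.496 kWh
aquarium pump: 10.76 W × 6.9 h × 7 d = 520 Wh = 0.5197 kWh
laptop: 58.3 W × 5.2 h × 7 d = 2,122 Wh = 2.122 kWh
Total energy = 1.386 + 3.496 + 0.5197 + 2.122 = 7.524 kWh
Cost = 7.524 kWh × €0.196 = €1.47

€1.47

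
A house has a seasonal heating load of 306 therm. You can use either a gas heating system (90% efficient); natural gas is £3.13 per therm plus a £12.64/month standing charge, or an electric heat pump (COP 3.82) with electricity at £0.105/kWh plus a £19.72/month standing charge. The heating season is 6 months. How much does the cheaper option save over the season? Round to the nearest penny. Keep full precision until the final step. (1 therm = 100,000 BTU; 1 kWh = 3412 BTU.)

£775.21

Heat load = 306 therm × 100,000 = 30,600,000 BTU
Gas: input = 30,600,000 / 0.90 = 34,000,000 BTU = 340 therm → 340 × £3.13 = £1,064.20; + 6 × £12.64 standing = £1,140.04
Heat pump: 30,600,000 BTU / 3412 = 8,968 kWh heat; / 3.82 = 2,348 kWh in → × £0.105 = £246.51; + 6 × £19.72 standing = £364.83
Difference = |£1,140.04 − £364.83| = £775.21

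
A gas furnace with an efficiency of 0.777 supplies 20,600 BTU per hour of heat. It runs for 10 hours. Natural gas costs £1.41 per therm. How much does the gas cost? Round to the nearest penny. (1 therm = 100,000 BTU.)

£3.74

Heat delivered = 20,600 BTU/h × 10 h = 206,000 BTU
Gas input = 206,000 / 0.777 = 265,122 BTU
= 265,122 / 100,000 = 2.651 therm
Cost = 2.651 × £1.41/therm = £3.74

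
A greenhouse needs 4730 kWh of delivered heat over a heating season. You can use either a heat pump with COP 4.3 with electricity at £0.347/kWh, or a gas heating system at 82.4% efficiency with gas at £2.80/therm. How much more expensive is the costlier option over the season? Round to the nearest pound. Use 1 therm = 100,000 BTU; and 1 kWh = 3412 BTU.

Heat load = 4730 kWh × 3412 = 16,138,760 BTU
Gas: input = 16,138,760 / 0.824 = 19,585,874 BTU = 195.9 therm → 195.9 × £2.80 = £548.40
Heat pump: 16,138,760 BTU / 3412 = 4,730 kWh heat; / 4.3 = 1,100 kWh in → × £0.347 = £381.70
Difference = |£548.40 − £381.70| = £166.70 ≈ £167

£167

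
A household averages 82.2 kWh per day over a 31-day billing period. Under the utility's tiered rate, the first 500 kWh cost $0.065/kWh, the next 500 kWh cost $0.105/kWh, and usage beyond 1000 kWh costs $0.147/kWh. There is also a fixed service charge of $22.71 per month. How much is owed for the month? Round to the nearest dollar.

$335

Usage = 82.2 kWh/day × 31 days = 2548.2 kWh
First 500 kWh × $0.065 = $32.50
Next 500 kWh × $0.105 = $52.50
Remaining 1548.2 kWh × $0.147 = $227.59
Energy charge = $312.59; + service $22.71 = $335.30 ≈ $335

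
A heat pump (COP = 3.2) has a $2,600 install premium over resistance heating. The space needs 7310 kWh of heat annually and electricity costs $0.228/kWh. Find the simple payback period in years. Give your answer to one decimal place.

2.3 years

Resistance: 7310 kWh × $0.228 = $1,666.68/yr
Heat pump: 7310 / 3.2 = 2284 kWh in → × $0.228 = $520.84/yr
Annual savings = $1,145.84
Payback = $2,600 / $1,145.84 = 2.27 years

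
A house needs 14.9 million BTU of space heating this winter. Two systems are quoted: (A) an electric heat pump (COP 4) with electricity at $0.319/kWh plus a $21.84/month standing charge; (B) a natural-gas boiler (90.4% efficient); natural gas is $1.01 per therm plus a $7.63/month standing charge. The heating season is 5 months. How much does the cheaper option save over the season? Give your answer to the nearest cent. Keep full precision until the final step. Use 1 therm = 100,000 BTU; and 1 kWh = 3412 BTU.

Heat load = 14.9 × 10⁶ BTU = 14,900,000 BTU
Gas: input = 14,900,000 / 0.904 = 16,482,301 BTU = 164.8 therm → 164.8 × $1.01 = $166.47; + 5 × $7.63 standing = $204.62
Heat pump: 14,900,000 BTU / 3412 = 4,367 kWh heat; / 4 = 1,092 kWh in → × $0.319 = $348.26; + 5 × $21.84 standing = $457.46
Difference = |$204.62 − $457.46| = $252.84

$252.84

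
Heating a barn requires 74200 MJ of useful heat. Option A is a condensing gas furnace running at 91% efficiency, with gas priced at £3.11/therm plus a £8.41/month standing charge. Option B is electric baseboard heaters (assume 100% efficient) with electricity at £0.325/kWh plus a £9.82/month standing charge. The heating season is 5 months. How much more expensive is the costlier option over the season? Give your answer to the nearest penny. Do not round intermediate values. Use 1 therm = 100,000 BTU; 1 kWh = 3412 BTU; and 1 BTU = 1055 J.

Heat load = 74200 MJ = 74,200,000,000 J / 1055 = 70,331,754 BTU
Gas: input = 70,331,754 / 0.91 = 77,287,641 BTU = 772.9 therm → 772.9 × £3.11 = £2,403.65; + 5 × £8.41 standing = £2,445.70
Electric: 70,331,754 BTU / 3412 = 20,610 kWh → × £0.325 = £6,699.24; + 5 × £9.82 standing = £6,748.34
Difference = |£2,445.70 − £6,748.34| = £4,302.65

£4302.65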